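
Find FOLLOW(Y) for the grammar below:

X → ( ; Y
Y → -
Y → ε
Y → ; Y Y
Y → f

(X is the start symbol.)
{ $, '-', ';', 'f' }

In X → ( ; Y: Y is at the end, add FOLLOW(X)
In Y → ; Y Y: Y is followed by Y, add FIRST(Y) \ {ε} = { '-', ';', 'f' }
  Y is nullable, so FOLLOW(Y) is also included — that is the set being defined, nothing new
In Y → ; Y Y: Y is at the end; this adds FOLLOW(Y) to itself — nothing new

The FOLLOW sets referred to above (computed the same way, to a fixed point):
  FOLLOW(X) = { $ }

Taking the union: FOLLOW(Y) = { $, '-', ';', 'f' }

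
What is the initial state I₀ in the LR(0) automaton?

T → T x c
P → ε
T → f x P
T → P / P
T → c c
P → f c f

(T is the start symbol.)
{ [P → . f c f], [P → .], [T → . P / P], [T → . T x c], [T → . c c], [T → . f x P], [T' → . T] }

First, augment the grammar with T' → T
I₀ = CLOSURE({ [T' → . T] }):
  [T' → . T] has the dot before T: add [T → . T x c], [T → . f x P], [T → . P / P], [T → . c c]
  [T → . P / P] has the dot before P: add [P → .], [P → . f c f]
No further items can be added.

I₀ = { [P → . f c f], [P → .], [T → . P / P], [T → . T x c], [T → . c c], [T → . f x P], [T' → . T] }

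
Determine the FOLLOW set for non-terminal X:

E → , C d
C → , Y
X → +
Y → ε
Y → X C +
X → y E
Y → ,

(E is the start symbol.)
To compute FOLLOW(X), find every occurrence of X on a right-hand side N → α X β: add FIRST(β) \ {ε}, and if β is empty or nullable also add FOLLOW(N). Iterate to a fixed point.

In Y → X C +: X is followed by C '+', add FIRST(C '+') \ {ε} = { ',' }

Taking the union: FOLLOW(X) = { ',' }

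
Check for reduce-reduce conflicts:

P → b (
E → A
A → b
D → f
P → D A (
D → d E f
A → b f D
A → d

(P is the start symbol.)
Augment with P' → P and build the canonical LR(0) collection (I0 = CLOSURE({[P' → . P]}), then GOTO on every symbol after a dot until no new states appear). It has 16 states:
  I0: { [D → . d E f], [D → . f], [P → . D A (], [P → . b (], [P' → . P] }  — shift
  I1: { [A → . b f D], [A → . b], [A → . d], [P → D . A (] }  — shift
  I2: { [P' → P .] }  — accept
  I3: { [P → b . (] }  — shift
  I4: { [A → . b f D], [A → . b], [A → . d], [D → d . E f], [E → . A] }  — shift
  I5: { [D → f .] }  — reduce
  I6: { [E → A .] }  — reduce
  I7: { [D → d E . f] }  — shift
  I8: { [A → b . f D], [A → b .] }  — shift, reduce
  I9: { [A → d .] }  — reduce
  I10: { [A → b f . D], [D → . d E f], [D → . f] }  — shift
  I11: { [A → b f D .] }  — reduce
  I12: { [D → d E f .] }  — reduce
  I13: { [P → b ( .] }  — reduce
  I14: { [P → D A . (] }  — shift
  I15: { [P → D A ( .] }  — reduce

No state contains more than one complete item.

Answer: No reduce-reduce conflicts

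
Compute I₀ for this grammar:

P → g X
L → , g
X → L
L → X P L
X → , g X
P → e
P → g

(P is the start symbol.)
First, augment the grammar with P' → P
I₀ = CLOSURE({ [P' → . P] }):
  [P' → . P] has the dot before P: add [P → . g X], [P → . e], [P → . g]
No further items can be added.

I₀ = { [P → . e], [P → . g X], [P → . g], [P' → . P] }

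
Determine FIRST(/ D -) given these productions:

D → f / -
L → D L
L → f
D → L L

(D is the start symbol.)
{ '/' }

To compute FIRST(/ D -), process the symbols left to right:
Symbol / is a terminal. Add '/' and stop.
FIRST(/ D -) = { '/' }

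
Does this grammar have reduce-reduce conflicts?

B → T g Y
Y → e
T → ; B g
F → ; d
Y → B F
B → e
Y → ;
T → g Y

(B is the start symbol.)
Augment with B' → B and build the canonical LR(0) collection (I0 = CLOSURE({[B' → . B]}), then GOTO on every symbol after a dot until no new states appear). It has 17 states:
  I0: { [B → . T g Y], [B → . e], [B' → . B], [T → . ; B g], [T → . g Y] }  — shift
  I1: { [B → . T g Y], [B → . e], [T → . ; B g], [T → . g Y], [T → ; . B g] }  — shift
  I2: { [B' → B .] }  — accept
  I3: { [B → T . g Y] }  — shift
  I4: { [B → e .] }  — reduce
  I5: { [B → . T g Y], [B → . e], [T → . ; B g], [T → . g Y], [T → g . Y], [Y → . ;], [Y → . B F], [Y → . e] }  — shift
  I6: { [B → . T g Y], [B → . e], [T → . ; B g], [T → . g Y], [T → ; . B g], [Y → ; .] }  — shift, reduce
  I7: { [F → . ; d], [Y → B . F] }  — shift
  I8: { [T → g Y .] }  — reduce
  I9: { [B → e .], [Y → e .] }  — 2 reduces
  I10: { [F → ; . d] }  — shift
  I11: { [Y → B F .] }  — reduce
  I12: { [F → ; d .] }  — reduce
  I13: { [T → ; B . g] }  — shift
  I14: { [T → ; B g .] }  — reduce
  I15: { [B → . T g Y], [B → . e], [B → T g . Y], [T → . ; B g], [T → . g Y], [Y → . ;], [Y → . B F], [Y → . e] }  — shift
  I16: { [B → T g Y .] }  — reduce

I9 contains complete items [B → e .], [Y → e .] — reduce-reduce conflict.

Answer: Yes — I9: [B → e .] vs [Y → e .]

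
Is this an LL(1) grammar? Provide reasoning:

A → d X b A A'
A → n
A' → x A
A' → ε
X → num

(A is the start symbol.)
Relevant sets:
  FOLLOW(A') = { $, 'x' }

For A:
  PREDICT(A → d X b A A') = { 'd' }
  PREDICT(A → n) = { 'n' }
For A':
  PREDICT(A' → x A) = { 'x' }
  PREDICT(A' → ε) = { $, 'x' }
X has a single production, so nothing to check there.

Conflict found: Predict set conflict for A': { 'x' }
The grammar is NOT LL(1).

Answer: No. Predict set conflict for A': { 'x' }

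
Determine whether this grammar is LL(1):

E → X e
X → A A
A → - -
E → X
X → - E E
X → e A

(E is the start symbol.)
A grammar is LL(1) if for each non-terminal N with multiple productions, the predict sets of those productions are pairwise disjoint, where PREDICT(N → α) = (FIRST(α) \ {ε}) ∪ (FOLLOW(N) if α ⇒* ε).

Relevant sets:
  FIRST(X) = { '-', 'e' }
  FIRST(A) = { '-' }

For E:
  PREDICT(E → X e) = { '-', 'e' }
  PREDICT(E → X) = { '-', 'e' }
For X:
  PREDICT(X → A A) = { '-' }
  PREDICT(X → '-' E E) = { '-' }
  PREDICT(X → e A) = { 'e' }
A has a single production, so nothing to check there.

Conflict found: Predict set conflict for E: { '-', 'e' }
The grammar is NOT LL(1).

Answer: No. Predict set conflict for E: { '-', 'e' }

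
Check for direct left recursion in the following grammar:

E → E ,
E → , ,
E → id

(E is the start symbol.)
Yes, E is left-recursive

E → E ,: LEFT RECURSIVE (starts with E)
E → , ,: starts with ','
E → id: starts with id

The grammar has direct left recursion on: E.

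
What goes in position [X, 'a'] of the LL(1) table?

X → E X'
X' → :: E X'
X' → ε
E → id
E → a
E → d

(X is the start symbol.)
X → E X'

To find M[X, 'a'], we find productions for X where 'a' is in the predict set (PREDICT(N → α) = (FIRST(α) \ {ε}) ∪ (FOLLOW(N) if α ⇒* ε)).

Relevant sets:
  FIRST(E) = { 'a', 'd', 'id' }

X → E X': PREDICT = { 'a', 'd', 'id' }
  'a' is in predict set, so this production goes in M[X, 'a']

M[X, 'a'] = X → E X'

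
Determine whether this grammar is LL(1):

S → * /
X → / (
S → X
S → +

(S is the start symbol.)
Yes, the grammar is LL(1).

A grammar is LL(1) if for each non-terminal N with multiple productions, the predict sets of those productions are pairwise disjoint, where PREDICT(N → α) = (FIRST(α) \ {ε}) ∪ (FOLLOW(N) if α ⇒* ε).

Relevant sets:
  FIRST(X) = { '/' }

For S:
  PREDICT(S → '*' '/') = { '*' }
  PREDICT(S → X) = { '/' }
  PREDICT(S → '+') = { '+' }
X has a single production, so nothing to check there.

All predict sets are disjoint. The grammar IS LL(1).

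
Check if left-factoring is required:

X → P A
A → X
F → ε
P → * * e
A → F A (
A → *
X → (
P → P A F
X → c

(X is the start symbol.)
Left-factoring is needed when two productions for the same non-terminal
share a common prefix on the right-hand side.

Productions for X:
  X → P A
  X → (
  X → c
Productions for A:
  A → X
  A → F A (
  A → *
Productions for P:
  P → * * e
  P → P A F

No common prefixes found.

Answer: No, left-factoring is not needed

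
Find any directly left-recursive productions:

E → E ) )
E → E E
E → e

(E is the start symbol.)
Yes, E is left-recursive

Direct left recursion occurs when N → N α for some non-terminal N (the right-hand side begins with the left-hand side itself).

E → E ) ): LEFT RECURSIVE (starts with E)
E → E E: LEFT RECURSIVE (starts with E)
E → e: starts with e

The grammar has direct left recursion on: E.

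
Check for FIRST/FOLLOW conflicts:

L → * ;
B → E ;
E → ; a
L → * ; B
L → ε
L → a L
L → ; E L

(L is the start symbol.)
No FIRST/FOLLOW conflicts.

A FIRST/FOLLOW conflict occurs when a non-terminal N has a nullable alternative N → β (β ⇒* ε) and another alternative N → α with FIRST(α) ∩ FOLLOW(N) ≠ ∅: on such a lookahead the parser cannot decide between expanding α and letting N vanish via β.

Nullable non-terminals: L.

L: nullable alternative(s) L → ε; FOLLOW(L) = { $ }
  L → * ;: FIRST \ {ε} = { '*' } — disjoint from FOLLOW(L)
  L → * ; B: FIRST \ {ε} = { '*' } — disjoint from FOLLOW(L)
  L → ε: FIRST \ {ε} = { } — this is the only nullable alternative, skip
  L → a L: FIRST \ {ε} = { 'a' } — disjoint from FOLLOW(L)
  L → ; E L: FIRST \ {ε} = { ';' } — disjoint from FOLLOW(L)

B, E have no nullable alternative, so no FIRST/FOLLOW check is needed there.

No FIRST/FOLLOW conflicts found.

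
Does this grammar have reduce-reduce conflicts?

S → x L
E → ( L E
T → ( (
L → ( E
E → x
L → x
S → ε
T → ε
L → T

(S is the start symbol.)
A reduce-reduce conflict occurs when an LR(0) state has two complete items [A → α .] and [B → β .] — both call for a reduction, and with no lookahead the parser cannot choose between them.

Augment with S' → S and build the canonical LR(0) collection (I0 = CLOSURE({[S' → . S]}), then GOTO on every symbol after a dot until no new states appear). It has 13 states:
  I0: { [S → . x L], [S → .], [S' → . S] }  — shift, reduce
  I1: { [S' → S .] }  — accept
  I2: { [L → . ( E], [L → . T], [L → . x], [S → x . L], [T → . ( (], [T → .] }  — shift, reduce
  I3: { [E → . ( L E], [E → . x], [L → ( . E], [T → ( . (] }  — shift
  I4: { [S → x L .] }  — reduce
  I5: { [L → T .] }  — reduce
  I6: { [L → x .] }  — reduce
  I7: { [E → ( . L E], [L → . ( E], [L → . T], [L → . x], [T → ( ( .], [T → . ( (], [T → .] }  — shift, 2 reduces
  I8: { [L → ( E .] }  — reduce
  I9: { [E → x .] }  — reduce
  I10: { [E → ( L . E], [E → . ( L E], [E → . x] }  — shift
  I11: { [E → ( . L E], [L → . ( E], [L → . T], [L → . x], [T → . ( (], [T → .] }  — shift, reduce
  I12: { [E → ( L E .] }  — reduce

I7 contains complete items [T → .], [T → ( ( .] — reduce-reduce conflict.

Answer: Yes — I7: [T → .] vs [T → ( ( .]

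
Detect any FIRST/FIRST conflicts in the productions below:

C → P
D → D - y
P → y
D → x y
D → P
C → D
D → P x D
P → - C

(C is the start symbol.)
A FIRST/FIRST conflict occurs when two productions N → α and N → β for the same non-terminal have FIRST(α) ∩ FIRST(β) ≠ ∅ (with ε ∈ FIRST of a nullable right-hand side, so two nullable alternatives also conflict).

FIRST sets of the non-terminals at (or reachable through a nullable prefix from) the front of some alternative:
  FIRST(P) = { '-', 'y' }
  FIRST(D) = { '-', 'x', 'y' }

Productions for C:
  C → P: FIRST = { '-', 'y' }
  C → D: FIRST = { '-', 'x', 'y' }
Productions for D:
  D → D - y: FIRST = { '-', 'x', 'y' }
  D → x y: FIRST = { 'x' }
  D → P: FIRST = { '-', 'y' }
  D → P x D: FIRST = { '-', 'y' }
Productions for P:
  P → y: FIRST = { 'y' }
  P → - C: FIRST = { '-' }

Conflict for C: C → P and C → D
  Overlap: { '-', 'y' }
Conflict for D: D → D - y and D → x y
  Overlap: { 'x' }
Conflict for D: D → D - y and D → P
  Overlap: { '-', 'y' }
Conflict for D: D → D - y and D → P x D
  Overlap: { '-', 'y' }
Conflict for D: D → P and D → P x D
  Overlap: { '-', 'y' }

Answer: Yes. C → P / C → D on { '-', 'y' }; D → D '-' y / D → x y on { 'x' }; D → D '-' y / D → P on { '-', 'y' }; D → D '-' y / D → P x D on { '-', 'y' }; D → P / D → P x D on { '-', 'y' }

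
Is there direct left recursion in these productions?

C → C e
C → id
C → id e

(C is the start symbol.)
Direct left recursion occurs when N → N α for some non-terminal N (the right-hand side begins with the left-hand side itself).

C → C e: LEFT RECURSIVE (starts with C)
C → id: starts with id
C → id e: starts with id

The grammar has direct left recursion on: C.

Answer: Yes, C is left-recursive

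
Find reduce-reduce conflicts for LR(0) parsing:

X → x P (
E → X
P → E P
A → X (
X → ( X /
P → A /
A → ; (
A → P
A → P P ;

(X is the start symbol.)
Yes — I16: [A → P .] vs [P → E P .]

Augment with X' → X and build the canonical LR(0) collection (I0 = CLOSURE({[X' → . X]}), then GOTO on every symbol after a dot until no new states appear). It has 18 states:
  I0: { [X → . ( X /], [X → . x P (], [X' → . X] }  — shift
  I1: { [X → ( . X /], [X → . ( X /], [X → . x P (] }  — shift
  I2: { [X' → X .] }  — accept
  I3: { [A → . ; (], [A → . P P ;], [A → . P], [A → . X (], [E → . X], [P → . A /], [P → . E P], [X → . ( X /], [X → . x P (], [X → x . P (] }  — shift
  I4: { [A → ; . (] }  — shift
  I5: { [P → A . /] }  — shift
  I6: { [A → . ; (], [A → . P P ;], [A → . P], [A → . X (], [E → . X], [P → . A /], [P → . E P], [P → E . P], [X → . ( X /], [X → . x P (] }  — shift
  I7: { [A → . ; (], [A → . P P ;], [A → . P], [A → . X (], [A → P . P ;], [A → P .], [E → . X], [P → . A /], [P → . E P], [X → . ( X /], [X → . x P (], [X → x P . (] }  — shift, reduce
  I8: { [A → X . (], [E → X .] }  — shift, reduce
  I9: { [A → X ( .] }  — reduce
  I10: { [X → ( . X /], [X → . ( X /], [X → . x P (], [X → x P ( .] }  — shift, reduce
  I11: { [A → . ; (], [A → . P P ;], [A → . P], [A → . X (], [A → P . P ;], [A → P .], [A → P P . ;], [E → . X], [P → . A /], [P → . E P], [X → . ( X /], [X → . x P (] }  — shift, reduce
  I12: { [A → ; . (], [A → P P ; .] }  — shift, reduce
  I13: { [A → ; ( .] }  — reduce
  I14: { [X → ( X . /] }  — shift
  I15: { [X → ( X / .] }  — reduce
  I16: { [A → . ; (], [A → . P P ;], [A → . P], [A → . X (], [A → P . P ;], [A → P .], [E → . X], [P → . A /], [P → . E P], [P → E P .], [X → . ( X /], [X → . x P (] }  — shift, 2 reduces
  I17: { [P → A / .] }  — reduce

I16 contains complete items [A → P .], [P → E P .] — reduce-reduce conflict.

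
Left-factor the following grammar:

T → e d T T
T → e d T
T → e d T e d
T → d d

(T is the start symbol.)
Left-factoring transforms A → αβ₁ | αβ₂ into A → αA' and A' → β₁ | β₂
(α is the longest common prefix among the alternatives). Repeat until
no nonterminal has two alternatives with a common prefix.

Round 1: T has alternatives sharing prefix 'e d T'. Introduce T': T → e d T T'
  Add: T' → T
  Add: T' → ε
  Add: T' → e d

No remaining common prefixes — done.

Resulting grammar:
T → e d T T'
T' → T
T' → ε
T' → e d
T → d d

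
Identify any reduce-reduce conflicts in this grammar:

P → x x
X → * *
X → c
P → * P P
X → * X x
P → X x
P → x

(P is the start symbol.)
Yes — I11: [P → X x .] vs [X → * X x .]

Augment with P' → P and build the canonical LR(0) collection (I0 = CLOSURE({[P' → . P]}), then GOTO on every symbol after a dot until no new states appear). It has 13 states:
  I0: { [P → . * P P], [P → . X x], [P → . x x], [P → . x], [P' → . P], [X → . * *], [X → . * X x], [X → . c] }  — shift
  I1: { [P → * . P P], [P → . * P P], [P → . X x], [P → . x x], [P → . x], [X → * . *], [X → * . X x], [X → . * *], [X → . * X x], [X → . c] }  — shift
  I2: { [P' → P .] }  — accept
  I3: { [P → X . x] }  — shift
  I4: { [X → c .] }  — reduce
  I5: { [P → x . x], [P → x .] }  — shift, reduce
  I6: { [P → x x .] }  — reduce
  I7: { [P → X x .] }  — reduce
  I8: { [P → * . P P], [P → . * P P], [P → . X x], [P → . x x], [P → . x], [X → * * .], [X → * . *], [X → * . X x], [X → . * *], [X → . * X x], [X → . c] }  — shift, reduce
  I9: { [P → * P . P], [P → . * P P], [P → . X x], [P → . x x], [P → . x], [X → . * *], [X → . * X x], [X → . c] }  — shift
  I10: { [P → X . x], [X → * X . x] }  — shift
  I11: { [P → X x .], [X → * X x .] }  — 2 reduces
  I12: { [P → * P P .] }  — reduce

I11 contains complete items [P → X x .], [X → * X x .] — reduce-reduce conflict.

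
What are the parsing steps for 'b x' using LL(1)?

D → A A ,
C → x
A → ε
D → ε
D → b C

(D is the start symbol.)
Stack is shown with the top on the left.

Stack  Input  Action
--------------------
D $    b x $  output D → b C
b C $  b x $  match 'b'
C $    x $    output C → x
x $    x $    match 'x'
$      $      accept

The string is accepted.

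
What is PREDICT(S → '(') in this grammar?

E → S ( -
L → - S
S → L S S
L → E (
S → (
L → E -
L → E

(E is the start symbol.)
PREDICT(S → '(') = (FIRST(RHS) \ {ε}) ∪ (FOLLOW(S) if ε ∈ FIRST(RHS), i.e. RHS ⇒* ε)
FIRST('(') = { '(' }
ε ∉ FIRST('('), so FOLLOW(S) is not added.
PREDICT(S → '(') = { '(' }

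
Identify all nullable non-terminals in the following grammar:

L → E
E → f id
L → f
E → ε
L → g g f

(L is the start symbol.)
{ 'E', 'L' }

ε-productions: E → ε
So E is immediately nullable.
L → E: every symbol on the right is nullable, so L is nullable too.
Every non-terminal is now nullable.
Nullable = { 'E', 'L' }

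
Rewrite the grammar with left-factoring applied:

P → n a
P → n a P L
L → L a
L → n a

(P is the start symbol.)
Left-factoring transforms A → αβ₁ | αβ₂ into A → αA' and A' → β₁ | β₂
(α is the longest common prefix among the alternatives). Repeat until
no nonterminal has two alternatives with a common prefix.

Round 1: P has alternatives sharing prefix 'n a'. Introduce P': P → n a P'
  Add: P' → ε
  Add: P' → P L

No remaining common prefixes — done.

Resulting grammar:
P → n a P'
P' → ε
P' → P L
L → L a
L → n a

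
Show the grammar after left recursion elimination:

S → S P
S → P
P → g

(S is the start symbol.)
S → P S'
S' → P S'
S' → ε
P → g

S is directly left-recursive. The standard transformation for
  A → A α₁ | ... | A α_m | β₁ | ... | β_n
is
  A  → β₁ A' | ... | β_n A'
  A' → α₁ A' | ... | α_m A' | ε

S → P becomes S → P S'
S → S P becomes S' → P S'
Add S' → ε

Productions for other non-terminals are unchanged:
  P → g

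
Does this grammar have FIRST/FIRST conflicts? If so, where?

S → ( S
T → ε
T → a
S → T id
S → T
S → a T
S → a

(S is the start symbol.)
Yes. S → T id / S → T on { 'a' }; S → T id / S → a T on { 'a' }; S → T id / S → a on { 'a' }; S → T / S → a T on { 'a' }; S → T / S → a on { 'a' }; S → a T / S → a on { 'a' }

FIRST sets of the non-terminals at (or reachable through a nullable prefix from) the front of some alternative:
  FIRST(T) = { 'a', ε }

Productions for S:
  S → ( S: FIRST = { '(' }
  S → T id: FIRST = { 'a', 'id' }
  S → T: FIRST = { 'a', ε }
  S → a T: FIRST = { 'a' }
  S → a: FIRST = { 'a' }
Productions for T:
  T → ε: FIRST = { ε }
  T → a: FIRST = { 'a' }

Conflict for S: S → T id and S → T
  Overlap: { 'a' }
Conflict for S: S → T id and S → a T
  Overlap: { 'a' }
Conflict for S: S → T id and S → a
  Overlap: { 'a' }
Conflict for S: S → T and S → a T
  Overlap: { 'a' }
Conflict for S: S → T and S → a
  Overlap: { 'a' }
Conflict for S: S → a T and S → a
  Overlap: { 'a' }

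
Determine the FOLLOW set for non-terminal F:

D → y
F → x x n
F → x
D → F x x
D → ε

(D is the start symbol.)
{ 'x' }

To compute FOLLOW(F), find every occurrence of F on a right-hand side N → α F β: add FIRST(β) \ {ε}, and if β is empty or nullable also add FOLLOW(N). Iterate to a fixed point.

In D → F x x: F is followed by x x, add FIRST(x x) \ {ε} = { 'x' }

Taking the union: FOLLOW(F) = { 'x' }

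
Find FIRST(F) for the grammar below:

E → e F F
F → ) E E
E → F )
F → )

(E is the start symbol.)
{ ')' }

From F → ) E E:
  - ')' is a terminal: add ')' and stop
From F → ):
  - ')' is a terminal: add ')' and stop

Collecting: FIRST(F) = { ')' }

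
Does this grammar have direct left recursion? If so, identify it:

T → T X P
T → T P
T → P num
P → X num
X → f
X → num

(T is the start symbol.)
Direct left recursion occurs when N → N α for some non-terminal N (the right-hand side begins with the left-hand side itself).

T → T X P: LEFT RECURSIVE (starts with T)
T → T P: LEFT RECURSIVE (starts with T)
T → P num: starts with P
P → X num: starts with X
X → f: starts with f
X → num: starts with num

The grammar has direct left recursion on: T.

Answer: Yes, T is left-recursive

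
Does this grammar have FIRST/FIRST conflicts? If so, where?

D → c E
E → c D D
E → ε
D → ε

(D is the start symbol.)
A FIRST/FIRST conflict occurs when two productions N → α and N → β for the same non-terminal have FIRST(α) ∩ FIRST(β) ≠ ∅ (with ε ∈ FIRST of a nullable right-hand side, so two nullable alternatives also conflict).

Productions for D:
  D → c E: FIRST = { 'c' }
  D → ε: FIRST = { ε }
Productions for E:
  E → c D D: FIRST = { 'c' }
  E → ε: FIRST = { ε }

All alternatives of each non-terminal have pairwise disjoint FIRST sets.

Answer: No FIRST/FIRST conflicts.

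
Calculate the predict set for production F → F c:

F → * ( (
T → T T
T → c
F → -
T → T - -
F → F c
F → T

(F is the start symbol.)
{ '*', '-', 'c' }

PREDICT(F → F c) = (FIRST(RHS) \ {ε}) ∪ (FOLLOW(F) if ε ∈ FIRST(RHS), i.e. RHS ⇒* ε)
FIRST(F) = { '*', '-', 'c' }
FIRST(F c) = { '*', '-', 'c' }
ε ∉ FIRST(F c), so FOLLOW(F) is not added.
PREDICT(F → F c) = { '*', '-', 'c' }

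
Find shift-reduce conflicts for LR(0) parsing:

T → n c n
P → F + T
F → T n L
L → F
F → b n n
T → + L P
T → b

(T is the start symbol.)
Yes — I10: [T → b .] vs [F → b . n n]

A shift-reduce conflict occurs when an LR(0) state has both:
  - a complete (reduce) item [A → α .] (dot at the end), and
  - a shift item [B → β . c γ] (dot before a terminal).

Augment with T' → T and build the canonical LR(0) collection (I0 = CLOSURE({[T' → . T]}), then GOTO on every symbol after a dot until no new states appear). It has 19 states:
  I0: { [T → . + L P], [T → . b], [T → . n c n], [T' → . T] }  — shift
  I1: { [F → . T n L], [F → . b n n], [L → . F], [T → + . L P], [T → . + L P], [T → . b], [T → . n c n] }  — shift
  I2: { [T' → T .] }  — accept
  I3: { [T → b .] }  — reduce
  I4: { [T → n . c n] }  — shift
  I5: { [T → n c . n] }  — shift
  I6: { [T → n c n .] }  — reduce
  I7: { [L → F .] }  — reduce
  I8: { [F → . T n L], [F → . b n n], [P → . F + T], [T → + L . P], [T → . + L P], [T → . b], [T → . n c n] }  — shift
  I9: { [F → T . n L] }  — shift
  I10: { [F → b . n n], [T → b .] }  — shift, reduce
  I11: { [F → b n . n] }  — shift
  I12: { [F → b n n .] }  — reduce
  I13: { [F → . T n L], [F → . b n n], [F → T n . L], [L → . F], [T → . + L P], [T → . b], [T → . n c n] }  — shift
  I14: { [F → T n L .] }  — reduce
  I15: { [P → F . + T] }  — shift
  I16: { [T → + L P .] }  — reduce
  I17: { [P → F + . T], [T → . + L P], [T → . b], [T → . n c n] }  — shift
  I18: { [P → F + T .] }  — reduce

I10 contains reduce item [T → b .] and shift item [F → b . n n] — shift-reduce conflict.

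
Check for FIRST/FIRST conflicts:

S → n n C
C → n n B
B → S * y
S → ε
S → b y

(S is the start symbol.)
Productions for S:
  S → n n C: FIRST = { 'n' }
  S → ε: FIRST = { ε }
  S → b y: FIRST = { 'b' }
C, B have only one production, so no FIRST/FIRST conflict is possible there.

All alternatives of each non-terminal have pairwise disjoint FIRST sets.

Answer: No FIRST/FIRST conflicts.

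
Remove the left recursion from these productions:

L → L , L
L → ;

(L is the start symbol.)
L → ; L'
L' → , L L'
L' → ε

L is directly left-recursive. The standard transformation for
  A → A α₁ | ... | A α_m | β₁ | ... | β_n
is
  A  → β₁ A' | ... | β_n A'
  A' → α₁ A' | ... | α_m A' | ε

L → ; becomes L → ; L'
L → L , L becomes L' → , L L'
Add L' → ε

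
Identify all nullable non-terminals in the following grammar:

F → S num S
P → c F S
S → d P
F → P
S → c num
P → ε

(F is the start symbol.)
{ 'F', 'P' }

A non-terminal is nullable if it can derive ε (the empty string): either it has an ε-production, or it has a production whose right-hand side consists entirely of nullable non-terminals.

ε-productions: P → ε
So P is immediately nullable.
F → P: every symbol on the right is nullable, so F is nullable too.
No further non-terminal can be added: every production for the remaining non-terminals contains a terminal or a non-nullable non-terminal.
Nullable = { 'F', 'P' }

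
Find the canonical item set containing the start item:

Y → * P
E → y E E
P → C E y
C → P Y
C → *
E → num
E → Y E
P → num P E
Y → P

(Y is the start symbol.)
{ [C → . *], [C → . P Y], [P → . C E y], [P → . num P E], [Y → . * P], [Y → . P], [Y' → . Y] }

First, augment the grammar with Y' → Y
I₀ = CLOSURE({ [Y' → . Y] }):
  [Y' → . Y] has the dot before Y: add [Y → . * P], [Y → . P]
  [Y → . P] has the dot before P: add [P → . C E y], [P → . num P E]
  [P → . C E y] has the dot before C: add [C → . P Y], [C → . *]
No further items can be added.

I₀ = { [C → . *], [C → . P Y], [P → . C E y], [P → . num P E], [Y → . * P], [Y → . P], [Y' → . Y] }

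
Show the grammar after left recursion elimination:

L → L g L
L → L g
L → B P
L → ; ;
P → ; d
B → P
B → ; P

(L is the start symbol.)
L → B P L'
L → ; ; L'
L' → g L L'
L' → g L'
L' → ε
P → ; d
B → P
B → ; P

L is directly left-recursive. The standard transformation for
  A → A α₁ | ... | A α_m | β₁ | ... | β_n
is
  A  → β₁ A' | ... | β_n A'
  A' → α₁ A' | ... | α_m A' | ε

L → B P becomes L → B P L'
L → ; ; becomes L → ; ; L'
L → L g L becomes L' → g L L'
L → L g becomes L' → g L'
Add L' → ε

Productions for other non-terminals are unchanged:
  P → ; d
  B → P
  B → ; P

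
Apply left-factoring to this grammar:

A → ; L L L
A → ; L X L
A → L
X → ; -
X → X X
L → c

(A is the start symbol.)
Left-factoring transforms A → αβ₁ | αβ₂ into A → αA' and A' → β₁ | β₂
(α is the longest common prefix among the alternatives). Repeat until
no nonterminal has two alternatives with a common prefix.

Round 1: A has alternatives sharing prefix '; L'. Introduce A': A → ; L A'
  Add: A' → L L
  Add: A' → X L

No remaining common prefixes — done.

Resulting grammar:
A → ; L A'
A' → L L
A' → X L
A → L
X → ; -
X → X X
L → c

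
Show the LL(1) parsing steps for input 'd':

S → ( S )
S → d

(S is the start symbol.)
LL(1) parsing maintains a stack (initially the start symbol over $) and the input. At each step: if the stack top is a terminal, match it against the current input token; if it is a non-terminal N, replace it with the RHS of M[N, lookahead] (the unique production whose predict set contains the lookahead).

Stack is shown with the top on the left.

Stack  Input  Action
--------------------
S $    d $    output S → d
d $    d $    match 'd'
$      $      accept

The string is accepted.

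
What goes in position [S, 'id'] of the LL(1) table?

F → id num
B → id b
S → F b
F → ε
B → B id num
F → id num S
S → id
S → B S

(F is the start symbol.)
To find M[S, 'id'], we find productions for S where 'id' is in the predict set (PREDICT(N → α) = (FIRST(α) \ {ε}) ∪ (FOLLOW(N) if α ⇒* ε)).

Relevant sets:
  FIRST(F) = { 'id', ε }
  FIRST(B) = { 'id' }

S → F b: PREDICT = { 'b', 'id' }
  'id' is in predict set, so this production goes in M[S, 'id']
S → id: PREDICT = { 'id' }
  'id' is in predict set, so this production goes in M[S, 'id']
S → B S: PREDICT = { 'id' }
  'id' is in predict set, so this production goes in M[S, 'id']

M[S, 'id'] = S → F b, S → id, S → B S  (a multiply-defined cell — the grammar is not LL(1))

Answer: S → F b, S → id, S → B S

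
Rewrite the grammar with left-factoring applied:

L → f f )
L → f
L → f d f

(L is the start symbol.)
L → f L'
L' → f )
L' → ε
L' → d f

Left-factoring transforms A → αβ₁ | αβ₂ into A → αA' and A' → β₁ | β₂
(α is the longest common prefix among the alternatives). Repeat until
no nonterminal has two alternatives with a common prefix.

Round 1: L has alternatives sharing prefix 'f'. Introduce L': L → f L'
  Add: L' → f )
  Add: L' → ε
  Add: L' → d f

No remaining common prefixes — done.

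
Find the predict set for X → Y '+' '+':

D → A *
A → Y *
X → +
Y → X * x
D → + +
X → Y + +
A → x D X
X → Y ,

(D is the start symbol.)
PREDICT(X → Y '+' '+') = (FIRST(RHS) \ {ε}) ∪ (FOLLOW(X) if ε ∈ FIRST(RHS), i.e. RHS ⇒* ε)
FIRST(Y) = { '+' }
FIRST(Y '+' '+') = { '+' }
ε ∉ FIRST(Y '+' '+'), so FOLLOW(X) is not added.
PREDICT(X → Y '+' '+') = { '+' }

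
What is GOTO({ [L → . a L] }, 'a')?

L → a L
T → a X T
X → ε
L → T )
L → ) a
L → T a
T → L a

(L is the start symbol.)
GOTO(I, 'a') = CLOSURE({ [A → αX.β] : [A → α.Xβ] ∈ I, X = 'a' })

Items with dot before 'a', with the dot advanced:
  [L → . a L] → [L → a . L]
Closure of the advanced items:
  [L → a . L] has the dot before L: add [L → . a L], [L → . T )], [L → . ) a], [L → . T a]
  [L → . T )] has the dot before T: add [T → . a X T], [T → . L a]

GOTO = { [L → . ) a], [L → . T )], [L → . T a], [L → . a L], [L → a . L], [T → . L a], [T → . a X T] }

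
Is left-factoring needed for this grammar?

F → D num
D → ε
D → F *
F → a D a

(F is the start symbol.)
Left-factoring is needed when two productions for the same non-terminal
share a common prefix on the right-hand side.

Productions for F:
  F → D num
  F → a D a
Productions for D:
  D → ε
  D → F *

No common prefixes found.

Answer: No, left-factoring is not needed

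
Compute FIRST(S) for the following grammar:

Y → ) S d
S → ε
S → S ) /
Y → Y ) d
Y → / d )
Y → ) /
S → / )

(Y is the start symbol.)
{ ')', '/', ε }

To compute FIRST(S), examine every production with S on the left-hand side, reading each right-hand side left to right until a non-nullable symbol is reached.

From S → ε:
  - ε-production, so ε ∈ FIRST(S)
From S → S ) /:
  - S is the symbol being defined: contributes nothing new
    S is nullable, so continue to the next symbol
  - ')' is a terminal: add ')' and stop
From S → / ):
  - '/' is a terminal: add '/' and stop

Collecting: FIRST(S) = { ')', '/', ε }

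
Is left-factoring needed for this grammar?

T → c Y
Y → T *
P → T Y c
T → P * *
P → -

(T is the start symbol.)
Left-factoring is needed when two productions for the same non-terminal
share a common prefix on the right-hand side.

Productions for T:
  T → c Y
  T → P * *
Productions for P:
  P → T Y c
  P → -

No common prefixes found.

Answer: No, left-factoring is not needed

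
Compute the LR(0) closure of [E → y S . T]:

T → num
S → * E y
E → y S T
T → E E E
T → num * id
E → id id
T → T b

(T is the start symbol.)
{ [E → . id id], [E → . y S T], [E → y S . T], [T → . E E E], [T → . T b], [T → . num * id], [T → . num] }

Start with: [E → y S . T]
  [E → y S . T] has the dot before T: add [T → . num], [T → . E E E], [T → . num * id], [T → . T b]
  [T → . E E E] has the dot before E: add [E → . y S T], [E → . id id]
No further items can be added.

CLOSURE = { [E → . id id], [E → . y S T], [E → y S . T], [T → . E E E], [T → . T b], [T → . num * id], [T → . num] }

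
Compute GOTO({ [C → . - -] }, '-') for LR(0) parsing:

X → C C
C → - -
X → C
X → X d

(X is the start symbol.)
{ [C → - . -] }

GOTO(I, '-') = CLOSURE({ [A → αX.β] : [A → α.Xβ] ∈ I, X = '-' })

Items with dot before '-', with the dot advanced:
  [C → . - -] → [C → - . -]
Closure adds nothing (no advanced item has the dot before a non-terminal).

GOTO = { [C → - . -] }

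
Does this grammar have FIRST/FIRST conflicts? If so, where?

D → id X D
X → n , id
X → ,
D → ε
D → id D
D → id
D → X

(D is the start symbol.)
A FIRST/FIRST conflict occurs when two productions N → α and N → β for the same non-terminal have FIRST(α) ∩ FIRST(β) ≠ ∅ (with ε ∈ FIRST of a nullable right-hand side, so two nullable alternatives also conflict).

FIRST sets of the non-terminals at (or reachable through a nullable prefix from) the front of some alternative:
  FIRST(X) = { ',', 'n' }

Productions for D:
  D → id X D: FIRST = { 'id' }
  D → ε: FIRST = { ε }
  D → id D: FIRST = { 'id' }
  D → id: FIRST = { 'id' }
  D → X: FIRST = { ',', 'n' }
Productions for X:
  X → n , id: FIRST = { 'n' }
  X → ,: FIRST = { ',' }

Conflict for D: D → id X D and D → id D
  Overlap: { 'id' }
Conflict for D: D → id X D and D → id
  Overlap: { 'id' }
Conflict for D: D → id D and D → id
  Overlap: { 'id' }

Answer: Yes. D → id X D / D → id D on { 'id' }; D → id X D / D → id on { 'id' }; D → id D / D → id on { 'id' }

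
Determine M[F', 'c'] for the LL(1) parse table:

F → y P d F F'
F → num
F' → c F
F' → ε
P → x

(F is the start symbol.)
To find M[F', 'c'], we find productions for F' where 'c' is in the predict set (PREDICT(N → α) = (FIRST(α) \ {ε}) ∪ (FOLLOW(N) if α ⇒* ε)).

Relevant sets:
  FOLLOW(F') = { $, 'c' }

F' → c F: PREDICT = { 'c' }
  'c' is in predict set, so this production goes in M[F', 'c']
F' → ε: PREDICT = { $, 'c' }
  'c' is in predict set, so this production goes in M[F', 'c']

M[F', 'c'] = F' → c F, F' → ε  (a multiply-defined cell — the grammar is not LL(1))

Answer: F' → c F, F' → ε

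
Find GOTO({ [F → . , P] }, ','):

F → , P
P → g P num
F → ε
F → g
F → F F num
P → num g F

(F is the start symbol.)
{ [F → , . P], [P → . g P num], [P → . num g F] }

GOTO(I, ',') = CLOSURE({ [A → αX.β] : [A → α.Xβ] ∈ I, X = ',' })

Items with dot before ',', with the dot advanced:
  [F → . , P] → [F → , . P]
Closure of the advanced items:
  [F → , . P] has the dot before P: add [P → . g P num], [P → . num g F]

GOTO = { [F → , . P], [P → . g P num], [P → . num g F] }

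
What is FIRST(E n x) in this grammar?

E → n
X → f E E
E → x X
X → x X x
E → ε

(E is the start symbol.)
{ 'n', 'x' }

FIRST sets of the non-terminals involved (from the grammar, by fixed-point iteration):
  FIRST(E) = { 'n', 'x', ε }

To compute FIRST(E n x), process the symbols left to right:
Symbol E is a non-terminal. Add FIRST(E) \ {ε} = { 'n', 'x' }
E is nullable (ε ∈ FIRST(E)), continue to the next symbol.
Symbol n is a terminal. Add 'n' and stop.
FIRST(E n x) = { 'n', 'x' }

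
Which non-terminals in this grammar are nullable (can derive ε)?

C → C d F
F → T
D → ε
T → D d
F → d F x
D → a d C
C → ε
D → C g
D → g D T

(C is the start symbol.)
{ 'C', 'D' }

ε-productions: D → ε, C → ε
So D, C are immediately nullable.
No further non-terminal can be added: every production for the remaining non-terminals contains a terminal or a non-nullable non-terminal.
Nullable = { 'C', 'D' }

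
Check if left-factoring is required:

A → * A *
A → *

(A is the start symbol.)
Yes, A has productions with common prefix '*'

Left-factoring is needed when two productions for the same non-terminal
share a common prefix on the right-hand side.

Productions for A:
  A → * A *
  A → *

Found common prefix '*' in productions for A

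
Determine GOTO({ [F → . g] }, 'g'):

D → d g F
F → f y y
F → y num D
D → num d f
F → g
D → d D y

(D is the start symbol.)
GOTO(I, 'g') = CLOSURE({ [A → αX.β] : [A → α.Xβ] ∈ I, X = 'g' })

Items with dot before 'g', with the dot advanced:
  [F → . g] → [F → g .]
Closure adds nothing (no advanced item has the dot before a non-terminal).

GOTO = { [F → g .] }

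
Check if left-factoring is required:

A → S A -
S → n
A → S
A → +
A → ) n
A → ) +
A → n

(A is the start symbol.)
Left-factoring is needed when two productions for the same non-terminal
share a common prefix on the right-hand side.

Productions for A:
  A → S A -
  A → S
  A → +
  A → ) n
  A → ) +
  A → n

Found common prefix 'S' in productions for A
Found common prefix ')' in productions for A

Answer: Yes, A has productions with common prefix 'S'; A has productions with common prefix ')'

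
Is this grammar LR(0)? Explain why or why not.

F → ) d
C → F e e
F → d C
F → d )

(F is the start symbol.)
No. Shift-reduce conflict between [F → d ) .] and [F → ) . d]

A grammar is LR(0) if no state in the canonical LR(0) collection has:
  - both a shift item (dot before a terminal) and a complete item (shift-reduce conflict), or
  - two or more complete items (reduce-reduce conflict; the accept item [F' → F .] counts as a complete item here).

Augment with F' → F and build the canonical LR(0) collection (I0 = CLOSURE({[F' → . F]}), then GOTO on every symbol after a dot until no new states appear). It has 10 states:
  I0: { [F → . ) d], [F → . d )], [F → . d C], [F' → . F] }  — shift
  I1: { [F → ) . d] }  — shift
  I2: { [F' → F .] }  — accept
  I3: { [C → . F e e], [F → . ) d], [F → . d )], [F → . d C], [F → d . )], [F → d . C] }  — shift
  I4: { [F → ) . d], [F → d ) .] }  — shift, reduce
  I5: { [F → d C .] }  — reduce
  I6: { [C → F . e e] }  — shift
  I7: { [C → F e . e] }  — shift
  I8: { [C → F e e .] }  — reduce
  I9: { [F → ) d .] }  — reduce

Conflict in state I4:
  Shift-reduce conflict between [F → d ) .] and [F → ) . d]
So the grammar is NOT LR(0).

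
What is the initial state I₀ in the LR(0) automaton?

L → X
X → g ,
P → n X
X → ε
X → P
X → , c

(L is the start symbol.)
{ [L → . X], [L' → . L], [P → . n X], [X → . , c], [X → . P], [X → . g ,], [X → .] }

First, augment the grammar with L' → L
I₀ = CLOSURE({ [L' → . L] }):
  [L' → . L] has the dot before L: add [L → . X]
  [L → . X] has the dot before X: add [X → . g ,], [X → .], [X → . P], [X → . , c]
  [X → . P] has the dot before P: add [P → . n X]
No further items can be added.

I₀ = { [L → . X], [L' → . L], [P → . n X], [X → . , c], [X → . P], [X → . g ,], [X → .] }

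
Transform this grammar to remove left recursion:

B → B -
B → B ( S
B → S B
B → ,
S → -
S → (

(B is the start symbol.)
B → S B B'
B → , B'
B' → - B'
B' → ( S B'
B' → ε
S → -
S → (

B is directly left-recursive. The standard transformation for
  A → A α₁ | ... | A α_m | β₁ | ... | β_n
is
  A  → β₁ A' | ... | β_n A'
  A' → α₁ A' | ... | α_m A' | ε

B → S B becomes B → S B B'
B → , becomes B → , B'
B → B - becomes B' → - B'
B → B ( S becomes B' → ( S B'
Add B' → ε

Productions for other non-terminals are unchanged:
  S → -
  S → (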